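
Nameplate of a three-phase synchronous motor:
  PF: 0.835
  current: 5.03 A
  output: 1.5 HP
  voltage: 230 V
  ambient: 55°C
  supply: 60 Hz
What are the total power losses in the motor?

P_in = √3·V·I·cosφ = 1.732×230×5.03×0.835 = 1673 W
P_out = 1.5×746 = 1119 W
Losses = P_in − P_out = 1673 − 1119 = 554 W

554 W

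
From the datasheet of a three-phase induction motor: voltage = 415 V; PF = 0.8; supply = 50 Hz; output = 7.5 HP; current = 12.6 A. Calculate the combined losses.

P_in = √3·V·I·cosφ = 1.732×415×12.6×0.8 = 7245 W
P_out = 7.5×746 = 5595 W
Losses = P_in − P_out = 7245 − 5595 = 1650 W

1650 W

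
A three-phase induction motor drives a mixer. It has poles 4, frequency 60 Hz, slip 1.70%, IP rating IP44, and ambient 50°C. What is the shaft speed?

n_s = 120f/p = 120×60/4 = 1800 rpm
n = n_s(1 − s) = 1800 × (1 − 0.017) = 1769 rpm

1769 rpm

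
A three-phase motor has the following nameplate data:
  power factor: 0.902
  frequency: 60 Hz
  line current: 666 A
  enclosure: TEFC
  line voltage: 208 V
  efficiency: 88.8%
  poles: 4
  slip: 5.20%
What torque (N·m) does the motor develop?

1080 N·m

P_in = √3·V·I·cosφ = 1.732 × 208 × 666 × 0.902 = 216417 W
P_out = η·P_in = 0.888 × 216417 = 192178 W
n_s = 120×60/4 = 1800 rpm; n = 1800×(1−0.052) = 1706 rpm
ω = 2π×1706/60 = 178.7 rad/s
τ = P_out/ω = 192178/178.7 = 1080 N·m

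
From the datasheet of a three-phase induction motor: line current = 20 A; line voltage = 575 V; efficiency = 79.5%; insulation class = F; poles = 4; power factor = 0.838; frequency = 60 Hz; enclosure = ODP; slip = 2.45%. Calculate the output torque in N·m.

P_in = √3·V·I·cosφ = 1.732 × 575 × 20 × 0.838 = 16691 W
P_out = η·P_in = 0.795 × 16691 = 13269 W
n_s = 120×60/4 = 1800 rpm; n = 1800×(1−0.0245) = 1756 rpm
ω = 2π×1756/60 = 183.9 rad/s
τ = P_out/ω = 13269/183.9 = 72.2 N·m

72.2 N·m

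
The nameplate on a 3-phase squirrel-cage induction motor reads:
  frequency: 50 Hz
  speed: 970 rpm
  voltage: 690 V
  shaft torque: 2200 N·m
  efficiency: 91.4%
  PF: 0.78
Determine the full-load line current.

ω = 2π×970/60 = 101.6 rad/s; P_out = τω = 2200 × 101.6 = 223520 W
P_in = P_out / η = 223520 / 0.914 = 244551 W
I_L = P_in / (√3·V_L·cosφ) = 244551 / (1.732 × 690 × 0.78) = 262 A

262 A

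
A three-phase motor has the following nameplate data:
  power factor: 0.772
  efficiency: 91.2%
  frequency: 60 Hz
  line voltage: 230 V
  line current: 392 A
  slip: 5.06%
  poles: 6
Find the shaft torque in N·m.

922 N·m

P_in = √3·V·I·cosφ = 1.732 × 230 × 392 × 0.772 = 120553 W
P_out = η·P_in = 0.912 × 120553 = 109944 W
n_s = 120×60/6 = 1200 rpm; n = 1200×(1−0.0506) = 1139 rpm
ω = 2π×1139/60 = 119.3 rad/s
τ = P_out/ω = 109944/119.3 = 922 N·m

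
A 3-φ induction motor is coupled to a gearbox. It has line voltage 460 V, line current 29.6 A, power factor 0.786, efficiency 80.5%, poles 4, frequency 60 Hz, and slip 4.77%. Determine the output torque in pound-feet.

61.3 lb·ft

P_in = √3·V·I·cosφ = 1.732 × 460 × 29.6 × 0.786 = 18536 W
P_out = η·P_in = 0.805 × 18536 = 14921 W
n_s = 120×60/4 = 1800 rpm; n = 1800×(1−0.0477) = 1714 rpm
ω = 2π×1714/60 = 179.5 rad/s
τ = P_out/ω = 14921/179.5 = 83.13 N·m
In lb·ft: 83.13/1.356 = 61.3 lb·ft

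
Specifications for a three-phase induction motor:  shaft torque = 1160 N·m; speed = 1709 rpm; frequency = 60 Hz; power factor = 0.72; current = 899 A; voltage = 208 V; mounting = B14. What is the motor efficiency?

89.0 %

ω = 2π × 1709/60 = 179 rad/s; P_out = τω = 1160 × 179 = 207640 W
P_in = √3·V_L·I_L·cosφ = 1.732 × 208 × 899 × 0.72 = 233187 W
η = P_out / P_in = 207640 / 233187 = 0.890 = 89.0%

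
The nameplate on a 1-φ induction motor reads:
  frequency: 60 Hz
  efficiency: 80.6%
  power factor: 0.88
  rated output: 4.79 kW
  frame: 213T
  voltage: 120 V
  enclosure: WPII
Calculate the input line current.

P_out = 4.79 kW = 4790 W
P_in = P_out / η = 4790 / 0.806 = 5943 W
I = P_in / (V·cosφ) = 5943 / (120 × 0.88) = 56.3 A

56.3 A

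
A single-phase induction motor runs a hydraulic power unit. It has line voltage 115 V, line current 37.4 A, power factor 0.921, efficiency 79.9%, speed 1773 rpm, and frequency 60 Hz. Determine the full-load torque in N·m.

17 N·m

P_in = V·I·cosφ = 115 × 37.4 × 0.921 = 3961 W
P_out = η·P_in = 0.799 × 3961 = 3165 W
n = 1773 rpm
ω = 2π×1773/60 = 185.7 rad/s
τ = P_out/ω = 3165/185.7 = 17 N·m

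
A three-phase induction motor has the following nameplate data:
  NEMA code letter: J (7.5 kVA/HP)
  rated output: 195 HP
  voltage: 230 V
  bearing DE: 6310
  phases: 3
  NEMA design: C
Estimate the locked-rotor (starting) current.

3670 A

S_LR = 7.5 × 195 = 1462.5 kVA
I_LR = S_LR/(√3·V_L) = 1462500/(1.732×230) = 3670 A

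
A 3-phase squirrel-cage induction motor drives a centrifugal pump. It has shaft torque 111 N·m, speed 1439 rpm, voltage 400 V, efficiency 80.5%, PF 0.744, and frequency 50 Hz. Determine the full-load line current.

40.3 A

ω = 2π×1439/60 = 150.7 rad/s; P_out = τω = 111 × 150.7 = 16728 W
P_in = P_out / η = 16728 / 0.805 = 20780 W
I_L = P_in / (√3·V_L·cosφ) = 20780 / (1.732 × 400 × 0.744) = 40.3 A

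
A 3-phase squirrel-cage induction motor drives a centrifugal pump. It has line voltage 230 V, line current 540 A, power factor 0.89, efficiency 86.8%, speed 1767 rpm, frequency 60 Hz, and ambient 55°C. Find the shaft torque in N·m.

P_in = √3·V·I·cosφ = 1.732 × 230 × 540 × 0.89 = 191452 W
P_out = η·P_in = 0.868 × 191452 = 166180 W
n = 1767 rpm
ω = 2π×1767/60 = 185 rad/s
τ = P_out/ω = 166180/185 = 898 N·m

898 N·m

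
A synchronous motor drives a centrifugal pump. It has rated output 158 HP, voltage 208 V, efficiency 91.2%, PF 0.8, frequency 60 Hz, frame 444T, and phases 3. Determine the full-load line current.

448 A

P_out = 158 × 746 = 117868 W
P_in = P_out / η = 117868 / 0.912 = 129241 W
I_L = P_in / (√3·V_L·cosφ) = 129241 / (1.732 × 208 × 0.8) = 448 A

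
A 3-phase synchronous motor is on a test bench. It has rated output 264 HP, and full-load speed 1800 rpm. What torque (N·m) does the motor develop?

1040 N·m

P_out = 264 × 746 = 196944 W
ω = 2π × 1800/60 = 188.5 rad/s
τ = P_out/ω = 196944/188.5 = 1040 N·m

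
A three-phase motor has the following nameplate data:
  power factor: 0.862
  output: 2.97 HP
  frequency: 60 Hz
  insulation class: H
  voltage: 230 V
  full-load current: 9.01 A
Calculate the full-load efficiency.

71.6 %

P_out = 2.97 × 746 = 2216 W
P_in = √3·V_L·I_L·cosφ = 1.732 × 230 × 9.01 × 0.862 = 3094 W
η = P_out / P_in = 2216 / 3094 = 0.716 = 71.6%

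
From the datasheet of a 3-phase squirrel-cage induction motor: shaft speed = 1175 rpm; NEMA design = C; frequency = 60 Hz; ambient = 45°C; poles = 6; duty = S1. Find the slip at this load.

n_s = 120f/p = 120×60/6 = 1200 rpm
s = (n_s − n)/n_s = (1200 − 1175)/1200 = 0.0208

2.08 %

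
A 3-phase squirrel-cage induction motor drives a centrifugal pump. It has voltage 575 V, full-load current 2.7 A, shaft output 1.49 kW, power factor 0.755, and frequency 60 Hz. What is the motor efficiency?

73.4 %

P_out = 1.49 kW = 1490 W
P_in = √3·V_L·I_L·cosφ = 1.732 × 575 × 2.7 × 0.755 = 2030 W
η = P_out / P_in = 1490 / 2030 = 0.734 = 73.4%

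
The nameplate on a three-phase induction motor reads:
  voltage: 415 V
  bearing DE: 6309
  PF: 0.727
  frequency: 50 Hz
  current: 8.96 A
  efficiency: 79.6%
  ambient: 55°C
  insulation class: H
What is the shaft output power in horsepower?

5 HP

P_in = √3·V·I·cosφ = 1.732 × 415 × 8.96 × 0.727 = 4682 W
P_out = η·P_in = 0.796 × 4682 = 3727 W
= 3727/746 = 5 HP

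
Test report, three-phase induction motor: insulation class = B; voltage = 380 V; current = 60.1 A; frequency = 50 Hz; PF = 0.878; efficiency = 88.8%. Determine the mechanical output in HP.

P_in = √3·V·I·cosφ = 1.732 × 380 × 60.1 × 0.878 = 34730 W
P_out = η·P_in = 0.888 × 34730 = 30840 W
= 30840/746 = 41.3 HP

41.3 HP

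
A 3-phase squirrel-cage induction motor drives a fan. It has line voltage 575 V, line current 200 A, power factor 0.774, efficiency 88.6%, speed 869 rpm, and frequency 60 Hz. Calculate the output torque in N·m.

P_in = √3·V·I·cosφ = 1.732 × 575 × 200 × 0.774 = 154165 W
P_out = η·P_in = 0.886 × 154165 = 136590 W
n = 869 rpm
ω = 2π×869/60 = 91 rad/s
τ = P_out/ω = 136590/91 = 1500 N·m

1500 N·m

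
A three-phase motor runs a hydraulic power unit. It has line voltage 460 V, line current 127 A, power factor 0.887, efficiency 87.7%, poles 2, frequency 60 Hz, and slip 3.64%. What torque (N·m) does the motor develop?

P_in = √3·V·I·cosφ = 1.732 × 460 × 127 × 0.887 = 89750 W
P_out = η·P_in = 0.877 × 89750 = 78711 W
n_s = 120×60/2 = 3600 rpm; n = 3600×(1−0.0364) = 3469 rpm
ω = 2π×3469/60 = 363.3 rad/s
τ = P_out/ω = 78711/363.3 = 217 N·m

217 N·m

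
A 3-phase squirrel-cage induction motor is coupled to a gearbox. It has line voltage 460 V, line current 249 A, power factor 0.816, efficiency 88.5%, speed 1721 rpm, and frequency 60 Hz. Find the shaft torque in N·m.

P_in = √3·V·I·cosφ = 1.732 × 460 × 249 × 0.816 = 161881 W
P_out = η·P_in = 0.885 × 161881 = 143265 W
n = 1721 rpm
ω = 2π×1721/60 = 180.2 rad/s
τ = P_out/ω = 143265/180.2 = 795 N·m

795 N·m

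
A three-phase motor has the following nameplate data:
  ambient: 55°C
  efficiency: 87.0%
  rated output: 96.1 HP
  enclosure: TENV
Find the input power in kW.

82.4 kW

P_out = 96.1 × 746 = 71691 W
P_in = P_out/η = 71691/0.87 = 82403 W = 82.4 kW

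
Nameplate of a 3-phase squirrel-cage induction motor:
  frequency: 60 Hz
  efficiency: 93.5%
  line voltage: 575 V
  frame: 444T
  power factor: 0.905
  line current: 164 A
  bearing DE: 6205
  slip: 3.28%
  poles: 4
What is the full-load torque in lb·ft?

P_in = √3·V·I·cosφ = 1.732 × 575 × 164 × 0.905 = 147811 W
P_out = η·P_in = 0.935 × 147811 = 138203 W
n_s = 120×60/4 = 1800 rpm; n = 1800×(1−0.0328) = 1741 rpm
ω = 2π×1741/60 = 182.3 rad/s
τ = P_out/ω = 138203/182.3 = 758.1 N·m
In lb·ft: 758.1/1.356 = 559 lb·ft

559 lb·ft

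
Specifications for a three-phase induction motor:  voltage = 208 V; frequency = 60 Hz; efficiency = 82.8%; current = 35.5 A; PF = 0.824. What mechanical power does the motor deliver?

P_in = √3·V·I·cosφ = 1.732 × 208 × 35.5 × 0.824 = 10538 W
P_out = η·P_in = 0.828 × 10538 = 8725 W

8.73 kW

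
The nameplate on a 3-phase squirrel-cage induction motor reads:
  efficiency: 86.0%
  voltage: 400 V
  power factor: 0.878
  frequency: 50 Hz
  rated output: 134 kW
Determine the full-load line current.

P_out = 134 kW = 134000 W
P_in = P_out / η = 134000 / 0.860 = 155814 W
I_L = P_in / (√3·V_L·cosφ) = 155814 / (1.732 × 400 × 0.878) = 256 A

256 A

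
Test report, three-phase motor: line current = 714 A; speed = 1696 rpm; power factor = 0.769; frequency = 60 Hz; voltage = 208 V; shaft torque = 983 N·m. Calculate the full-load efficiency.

ω = 2π × 1696/60 = 177.6 rad/s; P_out = τω = 983 × 177.6 = 174581 W
P_in = √3·V_L·I_L·cosφ = 1.732 × 208 × 714 × 0.769 = 197804 W
η = P_out / P_in = 174581 / 197804 = 0.883 = 88.3%

88.3 %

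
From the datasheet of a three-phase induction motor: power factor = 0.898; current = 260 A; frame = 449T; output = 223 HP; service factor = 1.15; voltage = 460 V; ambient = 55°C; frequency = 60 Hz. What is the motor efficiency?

P_out = 223 × 746 = 166358 W
P_in = √3·V_L·I_L·cosφ = 1.732 × 460 × 260 × 0.898 = 186018 W
η = P_out / P_in = 166358 / 186018 = 0.894 = 89.4%

89.4 %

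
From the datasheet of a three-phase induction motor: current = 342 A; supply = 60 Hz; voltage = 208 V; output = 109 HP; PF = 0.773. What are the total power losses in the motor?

13.9 kW

P_in = √3·V·I·cosφ = 1.732×208×342×0.773 = 95239 W
P_out = 109×746 = 81314 W
Losses = P_in − P_out = 95239 − 81314 = 13925 W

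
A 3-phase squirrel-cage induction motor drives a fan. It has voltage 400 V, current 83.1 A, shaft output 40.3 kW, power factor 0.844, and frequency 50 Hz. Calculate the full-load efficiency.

P_out = 40.3 kW = 40300 W
P_in = √3·V_L·I_L·cosφ = 1.732 × 400 × 83.1 × 0.844 = 48590 W
η = P_out / P_in = 40300 / 48590 = 0.829 = 82.9%

82.9 %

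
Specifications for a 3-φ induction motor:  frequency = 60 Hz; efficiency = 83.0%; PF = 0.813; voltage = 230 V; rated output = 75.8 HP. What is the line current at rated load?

210 A

P_out = 75.8 × 746 = 56547 W
P_in = P_out / η = 56547 / 0.830 = 68129 W
I_L = P_in / (√3·V_L·cosφ) = 68129 / (1.732 × 230 × 0.813) = 210 A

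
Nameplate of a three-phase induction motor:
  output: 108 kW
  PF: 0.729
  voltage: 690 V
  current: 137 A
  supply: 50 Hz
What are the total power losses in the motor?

11.4 kW

P_in = √3·V·I·cosφ = 1.732×690×137×0.729 = 119356 W
P_out = 108000 W
Losses = P_in − P_out = 119356 − 108000 = 11356 W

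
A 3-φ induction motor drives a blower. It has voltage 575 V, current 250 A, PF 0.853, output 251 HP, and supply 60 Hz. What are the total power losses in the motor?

P_in = √3·V·I·cosφ = 1.732×575×250×0.853 = 212376 W
P_out = 251×746 = 187246 W
Losses = P_in − P_out = 212376 − 187246 = 25130 W

25100 W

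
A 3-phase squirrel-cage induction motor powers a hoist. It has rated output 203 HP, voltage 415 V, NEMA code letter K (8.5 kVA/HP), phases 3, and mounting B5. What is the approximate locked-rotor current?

2400 A

S_LR = 8.5 × 203 = 1725.5 kVA
I_LR = S_LR/(√3·V_L) = 1725500/(1.732×415) = 2400 A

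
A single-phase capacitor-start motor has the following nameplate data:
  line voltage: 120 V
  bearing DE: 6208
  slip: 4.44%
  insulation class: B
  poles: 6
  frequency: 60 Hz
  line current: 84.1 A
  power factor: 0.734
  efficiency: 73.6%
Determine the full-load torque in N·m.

P_in = V·I·cosφ = 120 × 84.1 × 0.734 = 7408 W
P_out = η·P_in = 0.736 × 7408 = 5452 W
n_s = 120×60/6 = 1200 rpm; n = 1200×(1−0.0444) = 1147 rpm
ω = 2π×1147/60 = 120.1 rad/s
τ = P_out/ω = 5452/120.1 = 45.4 N·m

45.4 N·m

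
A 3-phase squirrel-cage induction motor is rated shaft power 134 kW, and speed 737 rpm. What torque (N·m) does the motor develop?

1740 N·m

ω = 2π × 737/60 = 77.18 rad/s
τ = P/ω = 134000/77.18 = 1740 N·m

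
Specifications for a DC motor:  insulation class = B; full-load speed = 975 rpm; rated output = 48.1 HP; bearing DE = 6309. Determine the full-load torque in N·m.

351 N·m

P_out = 48.1 × 746 = 35883 W
ω = 2π × 975/60 = 102.1 rad/s
τ = P_out/ω = 35883/102.1 = 351 N·m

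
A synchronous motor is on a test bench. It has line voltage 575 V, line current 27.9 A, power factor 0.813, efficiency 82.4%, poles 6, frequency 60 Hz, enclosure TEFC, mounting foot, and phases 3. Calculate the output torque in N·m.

P_in = √3·V·I·cosφ = 1.732 × 575 × 27.9 × 0.813 = 22590 W
P_out = η·P_in = 0.824 × 22590 = 18614 W
n = n_s = 120×60/6 = 1200 rpm (synchronous)
ω = 2π×1200/60 = 125.7 rad/s
τ = P_out/ω = 18614/125.7 = 148 N·m

148 N·m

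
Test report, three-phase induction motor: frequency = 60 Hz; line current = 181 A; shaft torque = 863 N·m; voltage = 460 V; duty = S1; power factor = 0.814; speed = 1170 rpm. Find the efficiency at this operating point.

ω = 2π × 1170/60 = 122.5 rad/s; P_out = τω = 863 × 122.5 = 105718 W
P_in = √3·V_L·I_L·cosφ = 1.732 × 460 × 181 × 0.814 = 117384 W
η = P_out / P_in = 105718 / 117384 = 0.901 = 90.1%

90.1 %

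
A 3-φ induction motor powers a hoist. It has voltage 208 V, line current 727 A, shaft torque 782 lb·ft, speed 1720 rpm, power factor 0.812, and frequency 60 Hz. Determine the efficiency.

89.8 %

τ = 782 lb·ft × 1.356 = 1060 N·m
ω = 2π × 1720/60 = 180.1 rad/s; P_out = τω = 1060 × 180.1 = 190906 W
P_in = √3·V_L·I_L·cosφ = 1.732 × 208 × 727 × 0.812 = 212668 W
η = P_out / P_in = 190906 / 212668 = 0.898 = 89.8%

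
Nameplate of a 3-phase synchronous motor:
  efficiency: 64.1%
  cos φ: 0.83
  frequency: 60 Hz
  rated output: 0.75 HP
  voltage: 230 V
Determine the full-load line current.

P_out = 0.75 × 746 = 560 W
P_in = P_out / η = 560 / 0.641 = 874 W
I_L = P_in / (√3·V_L·cosφ) = 874 / (1.732 × 230 × 0.83) = 2.64 A

2.64 A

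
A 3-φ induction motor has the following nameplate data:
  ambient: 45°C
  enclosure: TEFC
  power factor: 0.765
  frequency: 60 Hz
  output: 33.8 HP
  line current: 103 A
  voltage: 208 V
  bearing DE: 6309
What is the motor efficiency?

88.8 %

P_out = 33.8 × 746 = 25215 W
P_in = √3·V_L·I_L·cosφ = 1.732 × 208 × 103 × 0.765 = 28386 W
η = P_out / P_in = 25215 / 28386 = 0.888 = 88.8%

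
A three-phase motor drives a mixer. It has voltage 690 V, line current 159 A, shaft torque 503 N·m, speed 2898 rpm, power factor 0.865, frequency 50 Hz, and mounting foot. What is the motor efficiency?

ω = 2π × 2898/60 = 303.5 rad/s; P_out = τω = 503 × 303.5 = 152661 W
P_in = √3·V_L·I_L·cosφ = 1.732 × 690 × 159 × 0.865 = 164365 W
η = P_out / P_in = 152661 / 164365 = 0.929 = 92.9%

92.9 %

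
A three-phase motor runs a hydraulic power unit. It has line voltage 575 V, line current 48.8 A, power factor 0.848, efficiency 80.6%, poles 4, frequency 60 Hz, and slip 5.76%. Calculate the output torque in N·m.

P_in = √3·V·I·cosφ = 1.732 × 575 × 48.8 × 0.848 = 41213 W
P_out = η·P_in = 0.806 × 41213 = 33218 W
n_s = 120×60/4 = 1800 rpm; n = 1800×(1−0.0576) = 1696 rpm
ω = 2π×1696/60 = 177.6 rad/s
τ = P_out/ω = 33218/177.6 = 187 N·m

187 N·m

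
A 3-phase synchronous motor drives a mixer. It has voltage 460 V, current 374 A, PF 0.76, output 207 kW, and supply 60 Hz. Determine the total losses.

P_in = √3·V·I·cosφ = 1.732×460×374×0.76 = 226460 W
P_out = 207000 W
Losses = P_in − P_out = 226460 − 207000 = 19460 W

19500 W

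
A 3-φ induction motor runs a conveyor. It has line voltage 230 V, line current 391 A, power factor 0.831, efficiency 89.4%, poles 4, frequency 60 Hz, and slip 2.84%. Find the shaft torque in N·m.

P_in = √3·V·I·cosφ = 1.732 × 230 × 391 × 0.831 = 129436 W
P_out = η·P_in = 0.894 × 129436 = 115716 W
n_s = 120×60/4 = 1800 rpm; n = 1800×(1−0.0284) = 1749 rpm
ω = 2π×1749/60 = 183.2 rad/s
τ = P_out/ω = 115716/183.2 = 632 N·m

632 N·m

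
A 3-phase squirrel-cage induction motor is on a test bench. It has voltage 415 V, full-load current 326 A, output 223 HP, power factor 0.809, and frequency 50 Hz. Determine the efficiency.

87.8 %

P_out = 223 × 746 = 166358 W
P_in = √3·V_L·I_L·cosφ = 1.732 × 415 × 326 × 0.809 = 189567 W
η = P_out / P_in = 166358 / 189567 = 0.878 = 87.8%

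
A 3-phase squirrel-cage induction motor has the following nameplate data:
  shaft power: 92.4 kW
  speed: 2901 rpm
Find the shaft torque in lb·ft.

224 lb·ft

ω = 2π × 2901/60 = 303.8 rad/s
τ = P/ω = 92400/303.8 = 304.1 N·m
In lb·ft: 304.1/1.356 = 224 lb·ft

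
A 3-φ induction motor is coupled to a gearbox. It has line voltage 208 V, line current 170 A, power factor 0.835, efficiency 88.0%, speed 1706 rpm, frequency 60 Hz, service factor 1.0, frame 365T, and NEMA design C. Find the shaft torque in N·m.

P_in = √3·V·I·cosφ = 1.732 × 208 × 170 × 0.835 = 51138 W
P_out = η·P_in = 0.88 × 51138 = 45001 W
n = 1706 rpm
ω = 2π×1706/60 = 178.7 rad/s
τ = P_out/ω = 45001/178.7 = 252 N·m

252 N·m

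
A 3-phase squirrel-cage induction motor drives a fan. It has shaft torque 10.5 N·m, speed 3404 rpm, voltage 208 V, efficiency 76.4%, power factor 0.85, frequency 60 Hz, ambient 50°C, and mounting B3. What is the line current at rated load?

ω = 2π×3404/60 = 356.5 rad/s; P_out = τω = 10.5 × 356.5 = 3743 W
P_in = P_out / η = 3743 / 0.764 = 4899 W
I_L = P_in / (√3·V_L·cosφ) = 4899 / (1.732 × 208 × 0.85) = 16 A

16 A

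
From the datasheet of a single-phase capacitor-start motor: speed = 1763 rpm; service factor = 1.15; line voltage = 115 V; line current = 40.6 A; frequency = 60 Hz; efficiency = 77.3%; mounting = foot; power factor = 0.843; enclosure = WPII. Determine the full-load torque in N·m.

P_in = V·I·cosφ = 115 × 40.6 × 0.843 = 3936 W
P_out = η·P_in = 0.773 × 3936 = 3043 W
n = 1763 rpm
ω = 2π×1763/60 = 184.6 rad/s
τ = P_out/ω = 3043/184.6 = 16.5 N·m

16.5 N·m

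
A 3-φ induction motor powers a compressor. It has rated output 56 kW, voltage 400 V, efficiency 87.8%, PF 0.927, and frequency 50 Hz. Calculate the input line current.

99.3 A

P_out = 56 kW = 56000 W
P_in = P_out / η = 56000 / 0.878 = 63781 W
I_L = P_in / (√3·V_L·cosφ) = 63781 / (1.732 × 400 × 0.927) = 99.3 A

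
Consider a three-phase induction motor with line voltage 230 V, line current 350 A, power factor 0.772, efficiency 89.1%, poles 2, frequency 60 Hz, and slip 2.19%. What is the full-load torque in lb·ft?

192 lb·ft

P_in = √3·V·I·cosφ = 1.732 × 230 × 350 × 0.772 = 107637 W
P_out = η·P_in = 0.891 × 107637 = 95905 W
n_s = 120×60/2 = 3600 rpm; n = 3600×(1−0.0219) = 3521 rpm
ω = 2π×3521/60 = 368.7 rad/s
τ = P_out/ω = 95905/368.7 = 260.1 N·m
In lb·ft: 260.1/1.356 = 192 lb·ft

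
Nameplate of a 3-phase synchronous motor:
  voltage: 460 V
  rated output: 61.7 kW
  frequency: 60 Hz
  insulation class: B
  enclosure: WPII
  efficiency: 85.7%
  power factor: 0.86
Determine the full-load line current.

P_out = 61.7 kW = 61700 W
P_in = P_out / η = 61700 / 0.857 = 71995 W
I_L = P_in / (√3·V_L·cosφ) = 71995 / (1.732 × 460 × 0.86) = 105 A

105 A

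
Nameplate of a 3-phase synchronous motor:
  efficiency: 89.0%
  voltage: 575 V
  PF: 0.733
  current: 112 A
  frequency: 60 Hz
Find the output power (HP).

P_in = √3·V·I·cosφ = 1.732 × 575 × 112 × 0.733 = 81759 W
P_out = η·P_in = 0.89 × 81759 = 72766 W
= 72766/746 = 97.5 HP

97.5 HP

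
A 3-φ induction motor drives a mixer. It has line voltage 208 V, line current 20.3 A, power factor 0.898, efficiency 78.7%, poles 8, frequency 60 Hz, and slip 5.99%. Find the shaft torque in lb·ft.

P_in = √3·V·I·cosφ = 1.732 × 208 × 20.3 × 0.898 = 6567 W
P_out = η·P_in = 0.787 × 6567 = 5168 W
n_s = 120×60/8 = 900 rpm; n = 900×(1−0.0599) = 846 rpm
ω = 2π×846/60 = 88.59 rad/s
τ = P_out/ω = 5168/88.59 = 58.34 N·m
In lb·ft: 58.34/1.356 = 43 lb·ft

43 lb·ft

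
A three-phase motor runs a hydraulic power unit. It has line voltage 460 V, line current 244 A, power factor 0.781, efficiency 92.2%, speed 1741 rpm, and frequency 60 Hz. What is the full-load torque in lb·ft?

P_in = √3·V·I·cosφ = 1.732 × 460 × 244 × 0.781 = 151826 W
P_out = η·P_in = 0.922 × 151826 = 139984 W
n = 1741 rpm
ω = 2π×1741/60 = 182.3 rad/s
τ = P_out/ω = 139984/182.3 = 767.9 N·m
In lb·ft: 767.9/1.356 = 566 lb·ft

566 lb·ft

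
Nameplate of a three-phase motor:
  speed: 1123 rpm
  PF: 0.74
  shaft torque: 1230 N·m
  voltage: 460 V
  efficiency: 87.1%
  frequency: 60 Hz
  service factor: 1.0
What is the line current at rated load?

ω = 2π×1123/60 = 117.6 rad/s; P_out = τω = 1230 × 117.6 = 144648 W
P_in = P_out / η = 144648 / 0.871 = 166071 W
I_L = P_in / (√3·V_L·cosφ) = 166071 / (1.732 × 460 × 0.74) = 282 A

282 A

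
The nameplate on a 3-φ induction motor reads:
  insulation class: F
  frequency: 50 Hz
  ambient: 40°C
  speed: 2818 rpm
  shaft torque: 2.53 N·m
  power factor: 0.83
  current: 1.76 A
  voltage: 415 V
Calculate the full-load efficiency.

71.1 %

ω = 2π × 2818/60 = 295.1 rad/s; P_out = τω = 2.53 × 295.1 = 747 W
P_in = √3·V_L·I_L·cosφ = 1.732 × 415 × 1.76 × 0.83 = 1050 W
η = P_out / P_in = 747 / 1050 = 0.711 = 71.1%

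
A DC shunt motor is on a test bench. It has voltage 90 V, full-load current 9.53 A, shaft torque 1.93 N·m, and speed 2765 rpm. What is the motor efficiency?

ω = 2π × 2765/60 = 289.6 rad/s; P_out = τω = 1.93 × 289.6 = 559 W
P_in = V·I = 90 × 9.53 = 858 W
η = P_out / P_in = 559 / 858 = 0.652 = 65.2%

65.2 %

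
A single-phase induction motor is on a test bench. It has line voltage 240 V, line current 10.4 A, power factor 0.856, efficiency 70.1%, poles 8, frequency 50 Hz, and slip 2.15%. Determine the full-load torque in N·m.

19.5 N·m

P_in = V·I·cosφ = 240 × 10.4 × 0.856 = 2137 W
P_out = η·P_in = 0.701 × 2137 = 1498 W
n_s = 120×50/8 = 750 rpm; n = 750×(1−0.0215) = 734 rpm
ω = 2π×734/60 = 76.86 rad/s
τ = P_out/ω = 1498/76.86 = 19.5 N·m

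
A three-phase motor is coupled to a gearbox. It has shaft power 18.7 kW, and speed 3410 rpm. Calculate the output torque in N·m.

52.4 N·m

ω = 2π × 3410/60 = 357.1 rad/s
τ = P/ω = 18700/357.1 = 52.4 N·m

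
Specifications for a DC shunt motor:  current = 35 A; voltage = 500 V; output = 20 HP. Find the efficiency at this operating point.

85.3 %

P_out = 20 × 746 = 14920 W
P_in = V·I = 500 × 35 = 17500 W
η = P_out / P_in = 14920 / 17500 = 0.853 = 85.3%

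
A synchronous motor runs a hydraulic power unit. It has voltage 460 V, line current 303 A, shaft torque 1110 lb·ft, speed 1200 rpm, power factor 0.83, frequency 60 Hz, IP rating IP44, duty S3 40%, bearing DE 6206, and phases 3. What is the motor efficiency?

τ = 1110 lb·ft × 1.356 = 1505 N·m
ω = 2π × 1200/60 = 125.7 rad/s; P_out = τω = 1505 × 125.7 = 189179 W
P_in = √3·V_L·I_L·cosφ = 1.732 × 460 × 303 × 0.83 = 200367 W
η = P_out / P_in = 189179 / 200367 = 0.944 = 94.4%

94.4 %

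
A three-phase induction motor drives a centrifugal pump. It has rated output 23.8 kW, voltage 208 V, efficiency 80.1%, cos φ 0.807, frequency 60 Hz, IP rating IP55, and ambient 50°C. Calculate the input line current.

102 A

P_out = 23.8 kW = 23800 W
P_in = P_out / η = 23800 / 0.801 = 29713 W
I_L = P_in / (√3·V_L·cosφ) = 29713 / (1.732 × 208 × 0.807) = 102 A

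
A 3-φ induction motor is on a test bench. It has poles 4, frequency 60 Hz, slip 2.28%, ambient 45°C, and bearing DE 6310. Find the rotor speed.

1759 rpm

n_s = 120f/p = 120×60/4 = 1800 rpm
n = n_s(1 − s) = 1800 × (1 − 0.0228) = 1759 rpm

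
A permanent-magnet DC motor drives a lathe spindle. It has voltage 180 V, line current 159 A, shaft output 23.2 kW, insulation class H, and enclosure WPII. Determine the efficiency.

81.1 %

P_out = 23.2 kW = 23200 W
P_in = V·I = 180 × 159 = 28620 W
η = P_out / P_in = 23200 / 28620 = 0.811 = 81.1%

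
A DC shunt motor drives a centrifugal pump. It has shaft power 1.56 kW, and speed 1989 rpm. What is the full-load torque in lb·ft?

5.52 lb·ft

ω = 2π × 1989/60 = 208.3 rad/s
τ = P/ω = 1560/208.3 = 7.489 N·m
In lb·ft: 7.489/1.356 = 5.52 lb·ft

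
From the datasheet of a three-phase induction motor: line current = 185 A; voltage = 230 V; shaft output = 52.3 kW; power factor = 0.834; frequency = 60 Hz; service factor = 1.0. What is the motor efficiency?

85.1 %

P_out = 52.3 kW = 52300 W
P_in = √3·V_L·I_L·cosφ = 1.732 × 230 × 185 × 0.834 = 61463 W
η = P_out / P_in = 52300 / 61463 = 0.851 = 85.1%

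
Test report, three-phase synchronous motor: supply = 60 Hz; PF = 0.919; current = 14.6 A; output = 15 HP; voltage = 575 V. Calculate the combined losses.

2.17 kW

P_in = √3·V·I·cosφ = 1.732×575×14.6×0.919 = 13362 W
P_out = 15×746 = 11190 W
Losses = P_in − P_out = 13362 − 11190 = 2172 W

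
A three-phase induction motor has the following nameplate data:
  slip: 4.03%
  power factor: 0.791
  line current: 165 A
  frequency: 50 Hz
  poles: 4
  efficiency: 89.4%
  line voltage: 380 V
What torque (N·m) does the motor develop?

509 N·m

P_in = √3·V·I·cosφ = 1.732 × 380 × 165 × 0.791 = 85900 W
P_out = η·P_in = 0.894 × 85900 = 76795 W
n_s = 120×50/4 = 1500 rpm; n = 1500×(1−0.0403) = 1440 rpm
ω = 2π×1440/60 = 150.8 rad/s
τ = P_out/ω = 76795/150.8 = 509 N·m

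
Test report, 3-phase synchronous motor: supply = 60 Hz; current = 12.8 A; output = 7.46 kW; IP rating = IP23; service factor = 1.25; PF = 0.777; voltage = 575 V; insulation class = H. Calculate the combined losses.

P_in = √3·V·I·cosφ = 1.732×575×12.8×0.777 = 9905 W
P_out = 7460 W
Losses = P_in − P_out = 9905 − 7460 = 2445 W

2450 W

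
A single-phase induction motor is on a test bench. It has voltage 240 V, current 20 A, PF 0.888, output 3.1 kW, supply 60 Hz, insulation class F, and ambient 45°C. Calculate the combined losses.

P_in = V·I·cosφ = 240×20×0.888 = 4262 W
P_out = 3100 W
Losses = P_in − P_out = 4262 − 3100 = 1162 W

1.16 kW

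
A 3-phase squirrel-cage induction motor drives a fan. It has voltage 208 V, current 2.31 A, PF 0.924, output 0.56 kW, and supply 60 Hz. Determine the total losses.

P_in = √3·V·I·cosφ = 1.732×208×2.31×0.924 = 769 W
P_out = 560 W
Losses = P_in − P_out = 769 − 560 = 209 W

209 W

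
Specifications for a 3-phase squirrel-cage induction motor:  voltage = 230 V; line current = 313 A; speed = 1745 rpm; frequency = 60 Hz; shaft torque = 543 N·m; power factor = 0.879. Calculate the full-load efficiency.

ω = 2π × 1745/60 = 182.7 rad/s; P_out = τω = 543 × 182.7 = 99206 W
P_in = √3·V_L·I_L·cosφ = 1.732 × 230 × 313 × 0.879 = 109600 W
η = P_out / P_in = 99206 / 109600 = 0.905 = 90.5%

90.5 %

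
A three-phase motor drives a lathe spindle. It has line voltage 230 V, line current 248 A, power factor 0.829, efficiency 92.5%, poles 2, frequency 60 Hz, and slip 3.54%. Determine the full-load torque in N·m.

208 N·m

P_in = √3·V·I·cosφ = 1.732 × 230 × 248 × 0.829 = 81900 W
P_out = η·P_in = 0.925 × 81900 = 75758 W
n_s = 120×60/2 = 3600 rpm; n = 3600×(1−0.0354) = 3473 rpm
ω = 2π×3473/60 = 363.7 rad/s
τ = P_out/ω = 75758/363.7 = 208 N·m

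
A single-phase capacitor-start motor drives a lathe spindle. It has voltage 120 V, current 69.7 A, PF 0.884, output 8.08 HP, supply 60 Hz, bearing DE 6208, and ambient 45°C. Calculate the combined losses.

P_in = V·I·cosφ = 120×69.7×0.884 = 7394 W
P_out = 8.08×746 = 6028 W
Losses = P_in − P_out = 7394 − 6028 = 1366 W

1370 W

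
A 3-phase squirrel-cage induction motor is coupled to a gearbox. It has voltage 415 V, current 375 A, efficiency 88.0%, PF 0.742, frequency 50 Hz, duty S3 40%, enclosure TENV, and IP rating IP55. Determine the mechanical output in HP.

P_in = √3·V·I·cosφ = 1.732 × 415 × 375 × 0.742 = 200001 W
P_out = η·P_in = 0.88 × 200001 = 176001 W
= 176001/746 = 236 HP

236 HP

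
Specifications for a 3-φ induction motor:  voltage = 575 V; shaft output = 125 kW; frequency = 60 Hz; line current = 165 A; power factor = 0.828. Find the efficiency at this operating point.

91.9 %

P_out = 125 kW = 125000 W
P_in = √3·V_L·I_L·cosφ = 1.732 × 575 × 165 × 0.828 = 136060 W
η = P_out / P_in = 125000 / 136060 = 0.919 = 91.9%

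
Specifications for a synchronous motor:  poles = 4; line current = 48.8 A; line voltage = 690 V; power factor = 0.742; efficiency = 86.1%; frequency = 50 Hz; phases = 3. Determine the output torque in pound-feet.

P_in = √3·V·I·cosφ = 1.732 × 690 × 48.8 × 0.742 = 43273 W
P_out = η·P_in = 0.861 × 43273 = 37258 W
n = n_s = 120×50/4 = 1500 rpm (synchronous)
ω = 2π×1500/60 = 157.1 rad/s
τ = P_out/ω = 37258/157.1 = 237.2 N·m
In lb·ft: 237.2/1.356 = 175 lb·ft

175 lb·ft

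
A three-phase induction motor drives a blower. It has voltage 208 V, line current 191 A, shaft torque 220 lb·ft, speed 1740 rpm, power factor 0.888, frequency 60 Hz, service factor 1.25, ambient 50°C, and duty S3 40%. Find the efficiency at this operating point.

88.9 %

τ = 220 lb·ft × 1.356 = 298.3 N·m
ω = 2π × 1740/60 = 182.2 rad/s; P_out = τω = 298.3 × 182.2 = 54350 W
P_in = √3·V_L·I_L·cosφ = 1.732 × 208 × 191 × 0.888 = 61102 W
η = P_out / P_in = 54350 / 61102 = 0.889 = 88.9%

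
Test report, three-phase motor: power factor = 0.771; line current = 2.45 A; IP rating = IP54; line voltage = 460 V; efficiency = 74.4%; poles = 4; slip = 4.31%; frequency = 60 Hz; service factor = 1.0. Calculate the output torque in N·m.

6.21 N·m

P_in = √3·V·I·cosφ = 1.732 × 460 × 2.45 × 0.771 = 1505 W
P_out = η·P_in = 0.744 × 1505 = 1120 W
n_s = 120×60/4 = 1800 rpm; n = 1800×(1−0.0431) = 1722 rpm
ω = 2π×1722/60 = 180.3 rad/s
τ = P_out/ω = 1120/180.3 = 6.21 N·m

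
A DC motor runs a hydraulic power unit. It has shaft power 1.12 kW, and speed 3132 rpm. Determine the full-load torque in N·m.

3.41 N·m

ω = 2π × 3132/60 = 328 rad/s
τ = P/ω = 1120/328 = 3.41 N·m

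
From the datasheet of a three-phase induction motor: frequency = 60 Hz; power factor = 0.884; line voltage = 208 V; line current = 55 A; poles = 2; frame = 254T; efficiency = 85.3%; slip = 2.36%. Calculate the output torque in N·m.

P_in = √3·V·I·cosφ = 1.732 × 208 × 55 × 0.884 = 17516 W
P_out = η·P_in = 0.853 × 17516 = 14941 W
n_s = 120×60/2 = 3600 rpm; n = 3600×(1−0.0236) = 3515 rpm
ω = 2π×3515/60 = 368.1 rad/s
τ = P_out/ω = 14941/368.1 = 40.6 N·m

40.6 N·m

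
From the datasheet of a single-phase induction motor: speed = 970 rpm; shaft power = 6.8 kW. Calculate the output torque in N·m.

ω = 2π × 970/60 = 101.6 rad/s
τ = P/ω = 6800/101.6 = 66.9 N·m

66.9 N·m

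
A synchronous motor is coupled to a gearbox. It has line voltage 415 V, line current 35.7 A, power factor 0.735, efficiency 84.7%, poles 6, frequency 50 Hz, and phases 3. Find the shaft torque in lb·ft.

113 lb·ft

P_in = √3·V·I·cosφ = 1.732 × 415 × 35.7 × 0.735 = 18860 W
P_out = η·P_in = 0.847 × 18860 = 15974 W
n = n_s = 120×50/6 = 1000 rpm (synchronous)
ω = 2π×1000/60 = 104.7 rad/s
τ = P_out/ω = 15974/104.7 = 152.6 N·m
In lb·ft: 152.6/1.356 = 113 lb·ft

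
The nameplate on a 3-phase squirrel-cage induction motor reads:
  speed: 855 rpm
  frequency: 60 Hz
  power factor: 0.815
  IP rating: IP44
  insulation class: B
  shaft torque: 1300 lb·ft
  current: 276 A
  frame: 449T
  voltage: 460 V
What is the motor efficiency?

τ = 1300 lb·ft × 1.356 = 1763 N·m
ω = 2π × 855/60 = 89.54 rad/s; P_out = τω = 1763 × 89.54 = 157859 W
P_in = √3·V_L·I_L·cosφ = 1.732 × 460 × 276 × 0.815 = 179214 W
η = P_out / P_in = 157859 / 179214 = 0.881 = 88.1%

88.1 %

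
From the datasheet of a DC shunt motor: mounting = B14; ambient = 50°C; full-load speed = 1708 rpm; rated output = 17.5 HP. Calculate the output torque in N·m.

73 N·m

P_out = 17.5 × 746 = 13055 W
ω = 2π × 1708/60 = 178.9 rad/s
τ = P_out/ω = 13055/178.9 = 73 N·m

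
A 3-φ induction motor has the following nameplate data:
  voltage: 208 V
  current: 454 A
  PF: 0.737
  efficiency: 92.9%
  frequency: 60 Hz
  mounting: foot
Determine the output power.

P_in = √3·V·I·cosφ = 1.732 × 208 × 454 × 0.737 = 120541 W
P_out = η·P_in = 0.929 × 120541 = 111983 W

112 kW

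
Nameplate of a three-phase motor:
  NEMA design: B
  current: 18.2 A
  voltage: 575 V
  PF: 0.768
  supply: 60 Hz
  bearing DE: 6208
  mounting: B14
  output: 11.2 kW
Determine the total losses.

2.72 kW

P_in = √3·V·I·cosφ = 1.732×575×18.2×0.768 = 13920 W
P_out = 11200 W
Losses = P_in − P_out = 13920 − 11200 = 2720 W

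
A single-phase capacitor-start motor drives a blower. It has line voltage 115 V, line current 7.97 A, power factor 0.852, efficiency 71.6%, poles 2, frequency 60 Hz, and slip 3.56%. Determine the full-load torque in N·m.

1.54 N·m

P_in = V·I·cosφ = 115 × 7.97 × 0.852 = 781 W
P_out = η·P_in = 0.716 × 781 = 559 W
n_s = 120×60/2 = 3600 rpm; n = 3600×(1−0.0356) = 3472 rpm
ω = 2π×3472/60 = 363.6 rad/s
τ = P_out/ω = 559/363.6 = 1.54 N·m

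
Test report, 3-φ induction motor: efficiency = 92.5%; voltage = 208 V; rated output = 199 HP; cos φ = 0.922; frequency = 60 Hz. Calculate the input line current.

P_out = 199 × 746 = 148454 W
P_in = P_out / η = 148454 / 0.925 = 160491 W
I_L = P_in / (√3·V_L·cosφ) = 160491 / (1.732 × 208 × 0.922) = 483 A

483 A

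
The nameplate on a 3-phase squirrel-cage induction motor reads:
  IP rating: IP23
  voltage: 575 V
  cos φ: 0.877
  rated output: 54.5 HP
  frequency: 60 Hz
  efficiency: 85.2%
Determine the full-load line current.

54.6 A

P_out = 54.5 × 746 = 40657 W
P_in = P_out / η = 40657 / 0.852 = 47719 W
I_L = P_in / (√3·V_L·cosφ) = 47719 / (1.732 × 575 × 0.877) = 54.6 A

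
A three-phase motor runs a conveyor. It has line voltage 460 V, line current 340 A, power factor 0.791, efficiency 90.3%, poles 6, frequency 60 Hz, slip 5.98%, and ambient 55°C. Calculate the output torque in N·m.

P_in = √3·V·I·cosφ = 1.732 × 460 × 340 × 0.791 = 214270 W
P_out = η·P_in = 0.903 × 214270 = 193486 W
n_s = 120×60/6 = 1200 rpm; n = 1200×(1−0.0598) = 1128 rpm
ω = 2π×1128/60 = 118.1 rad/s
τ = P_out/ω = 193486/118.1 = 1640 N·m

1640 N·m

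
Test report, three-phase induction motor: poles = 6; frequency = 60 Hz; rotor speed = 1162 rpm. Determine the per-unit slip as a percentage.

3.17 %

n_s = 120f/p = 120×60/6 = 1200 rpm
s = (n_s − n)/n_s = (1200 − 1162)/1200 = 0.0317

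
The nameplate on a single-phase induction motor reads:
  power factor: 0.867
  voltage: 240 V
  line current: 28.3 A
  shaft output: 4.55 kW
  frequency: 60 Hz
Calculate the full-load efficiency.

77.3 %

P_out = 4.55 kW = 4550 W
P_in = V·I·cosφ = 240 × 28.3 × 0.867 = 5889 W
η = P_out / P_in = 4550 / 5889 = 0.773 = 77.3%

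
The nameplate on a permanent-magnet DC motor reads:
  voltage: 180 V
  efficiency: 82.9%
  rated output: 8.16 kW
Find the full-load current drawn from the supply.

P_out = 8.16 kW = 8160 W
P_in = P_out / η = 8160 / 0.829 = 9843 W
I = P_in / V = 9843 / 180 = 54.7 A

54.7 A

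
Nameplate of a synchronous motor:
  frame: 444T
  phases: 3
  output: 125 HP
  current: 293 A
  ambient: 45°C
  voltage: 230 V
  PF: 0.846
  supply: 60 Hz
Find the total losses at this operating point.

P_in = √3·V·I·cosφ = 1.732×230×293×0.846 = 98745 W
P_out = 125×746 = 93250 W
Losses = P_in − P_out = 98745 − 93250 = 5495 W

5.5 kW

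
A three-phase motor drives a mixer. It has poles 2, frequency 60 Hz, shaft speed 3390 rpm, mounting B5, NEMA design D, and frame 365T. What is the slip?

5.83 %

n_s = 120f/p = 120×60/2 = 3600 rpm
s = (n_s − n)/n_s = (3600 − 3390)/3600 = 0.0583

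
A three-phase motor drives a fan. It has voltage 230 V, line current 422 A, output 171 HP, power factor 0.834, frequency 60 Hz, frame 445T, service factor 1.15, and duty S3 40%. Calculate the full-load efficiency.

91.0 %

P_out = 171 × 746 = 127566 W
P_in = √3·V_L·I_L·cosφ = 1.732 × 230 × 422 × 0.834 = 140202 W
η = P_out / P_in = 127566 / 140202 = 0.910 = 91.0%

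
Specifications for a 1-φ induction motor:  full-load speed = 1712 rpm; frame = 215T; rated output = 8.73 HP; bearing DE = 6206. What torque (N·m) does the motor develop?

36.3 N·m

P_out = 8.73 × 746 = 6513 W
ω = 2π × 1712/60 = 179.3 rad/s
τ = P_out/ω = 6513/179.3 = 36.3 N·m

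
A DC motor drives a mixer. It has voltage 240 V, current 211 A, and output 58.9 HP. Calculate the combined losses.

P_in = V·I = 240×211 = 50640 W
P_out = 58.9×746 = 43939 W
Losses = P_in − P_out = 50640 − 43939 = 6701 W

6700 W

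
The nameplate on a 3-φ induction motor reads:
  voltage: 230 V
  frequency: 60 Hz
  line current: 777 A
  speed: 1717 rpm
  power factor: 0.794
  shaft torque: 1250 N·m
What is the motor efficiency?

91.4 %

ω = 2π × 1717/60 = 179.8 rad/s; P_out = τω = 1250 × 179.8 = 224750 W
P_in = √3·V_L·I_L·cosφ = 1.732 × 230 × 777 × 0.794 = 245763 W
η = P_out / P_in = 224750 / 245763 = 0.914 = 91.4%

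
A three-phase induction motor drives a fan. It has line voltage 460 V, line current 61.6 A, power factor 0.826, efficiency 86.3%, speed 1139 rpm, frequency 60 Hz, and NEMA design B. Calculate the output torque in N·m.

P_in = √3·V·I·cosφ = 1.732 × 460 × 61.6 × 0.826 = 40538 W
P_out = η·P_in = 0.863 × 40538 = 34984 W
n = 1139 rpm
ω = 2π×1139/60 = 119.3 rad/s
τ = P_out/ω = 34984/119.3 = 293 N·m

293 N·m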